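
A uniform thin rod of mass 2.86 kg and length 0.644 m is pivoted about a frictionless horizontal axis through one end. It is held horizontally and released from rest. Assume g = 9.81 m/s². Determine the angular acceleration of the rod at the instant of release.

α ≈ 22.8 rad/s²

About the pivot, I = (1/3)ML² = (1/3)(2.86)(0.644)² = 0.3954 kg·m².
The weight acts at the center, a distance L/2 = 0.3220 m from the pivot; τ = Mg(L/2) = 9.034 N·m.
α = τ/I = 9.034/0.3954 = 22.85 rad/s².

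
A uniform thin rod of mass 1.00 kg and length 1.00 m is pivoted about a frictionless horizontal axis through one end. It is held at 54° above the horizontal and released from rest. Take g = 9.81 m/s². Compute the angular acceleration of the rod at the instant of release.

About the pivot, I = (1/3)ML² = (1/3)(1.00)(1.00)² = 0.3333 kg·m².
The weight acts at the center, a distance L/2 = 0.5000 m from the pivot; τ = Mg(L/2) cos 54° = 2.883 N·m.
α = τ/I = 2.883/0.3333 = 8.649 rad/s².

α ≈ 8.65 rad/s²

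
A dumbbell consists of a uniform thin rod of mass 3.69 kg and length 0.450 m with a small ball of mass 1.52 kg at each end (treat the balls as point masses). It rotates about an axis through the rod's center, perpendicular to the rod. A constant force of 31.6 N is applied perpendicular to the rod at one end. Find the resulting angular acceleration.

I_rod = (1/12)ML² = (1/12)(3.69)(0.450)² = 0.06227 kg·m².
I_balls = 2·m·(L/2)² = 2(1.52)(0.2250)² = 0.1539 kg·m².
Total I = 0.2162 kg·m².
τ = F·(L/2) = (31.6)(0.225) = 7.110 N·m.
α = τ/I = 7.110/0.2162 = 32.89 rad/s².

α ≈ 32.9 rad/s²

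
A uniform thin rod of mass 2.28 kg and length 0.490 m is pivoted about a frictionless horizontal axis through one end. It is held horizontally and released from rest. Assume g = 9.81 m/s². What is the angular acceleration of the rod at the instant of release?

About the pivot, I = (1/3)ML² = (1/3)(2.28)(0.490)² = 0.1825 kg·m².
The weight acts at the center, a distance L/2 = 0.2450 m from the pivot; τ = Mg(L/2) = 5.480 N·m.
α = τ/I = 5.480/0.1825 = 30.03 rad/s².
(Equivalently α = (3g/(2L)) = 30.03 rad/s².)

α ≈ 30.0 rad/s²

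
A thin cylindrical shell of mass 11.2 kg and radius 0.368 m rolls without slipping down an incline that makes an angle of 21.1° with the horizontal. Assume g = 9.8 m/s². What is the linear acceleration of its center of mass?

a ≈ 1.76 m/s²

Translation along the incline: Mg sinθ − f = Ma.
Rotation about the center: fR = Iα with I = MR². No-slip gives a = αR, so f = (I/R²)a = M a.
Substituting: Mg sinθ = (1 + 1.000)Ma, so a = g sinθ/(1 + 1.000) = (9.8) sin 21.1° / 2.000 = 1.764 m/s².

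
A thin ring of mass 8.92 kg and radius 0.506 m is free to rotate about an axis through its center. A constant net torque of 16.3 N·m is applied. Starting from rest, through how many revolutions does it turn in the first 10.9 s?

I = MR² = (8.92)(0.506)² = 2.284 kg·m².
α = τ/I = 16.3/2.284 = 7.137 rad/s².
θ = ½αt² = ½(7.137)(10.9)² = 424.0 rad.
Revolutions = θ/(2π) = 67.48.

≈ 67.5 revolutions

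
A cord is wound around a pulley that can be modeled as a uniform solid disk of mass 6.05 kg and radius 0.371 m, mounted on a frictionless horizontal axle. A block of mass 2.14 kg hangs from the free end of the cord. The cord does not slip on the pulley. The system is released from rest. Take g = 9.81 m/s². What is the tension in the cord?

T ≈ 12.3 N

I = ½MR² = (1/2)(6.05)(0.371)² = 0.4164 kg·m².
Block: mg − T = ma. Pulley: TR = Iα. No-slip: a = αR, so T = (I/R²)a = 3.025·a.
Then mg = (m + 3.025)a, so a = (2.14)(9.81)/(2.14 + 3.025) = 4.065 m/s².
T = 3.025·a = 12.30 N.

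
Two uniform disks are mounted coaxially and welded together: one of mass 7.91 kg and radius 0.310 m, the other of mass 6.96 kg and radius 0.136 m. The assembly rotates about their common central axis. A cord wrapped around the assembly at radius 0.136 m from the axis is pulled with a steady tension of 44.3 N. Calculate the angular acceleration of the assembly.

α ≈ 13.6 rad/s²

I = ½M₁R₁² + ½M₂R₂² = ½(7.91)(0.310)² + ½(6.96)(0.136)² = 0.4444 kg·m².
τ = F r = (44.3)(0.136) = 6.025 N·m.
α = τ/I = 6.025/0.4444 = 13.56 rad/s².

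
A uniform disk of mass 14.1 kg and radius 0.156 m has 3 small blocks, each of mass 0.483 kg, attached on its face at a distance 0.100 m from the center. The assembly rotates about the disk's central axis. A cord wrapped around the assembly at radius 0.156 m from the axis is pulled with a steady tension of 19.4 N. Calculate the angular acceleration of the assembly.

α ≈ 16.3 rad/s²

I_disk = ½MR² = ½(14.1)(0.156)² = 0.1716 kg·m².
I_blocks = 3·m·r² = 3(0.483)(0.100)² = 0.01449 kg·m².
Total I = 0.1861 kg·m².
τ = F r = (19.4)(0.156) = 3.026 N·m.
α = τ/I = 3.026/0.1861 = 16.27 rad/s².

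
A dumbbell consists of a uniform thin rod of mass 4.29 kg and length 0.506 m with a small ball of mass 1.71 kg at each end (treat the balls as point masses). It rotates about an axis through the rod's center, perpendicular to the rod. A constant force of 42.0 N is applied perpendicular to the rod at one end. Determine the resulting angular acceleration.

I_rod = (1/12)ML² = (1/12)(4.29)(0.506)² = 0.09153 kg·m².
I_balls = 2·m·(L/2)² = 2(1.71)(0.2530)² = 0.2189 kg·m².
Total I = 0.3104 kg·m².
τ = F·(L/2) = (42.0)(0.253) = 10.63 N·m.
α = τ/I = 10.63/0.3104 = 34.23 rad/s².

α ≈ 34.2 rad/s²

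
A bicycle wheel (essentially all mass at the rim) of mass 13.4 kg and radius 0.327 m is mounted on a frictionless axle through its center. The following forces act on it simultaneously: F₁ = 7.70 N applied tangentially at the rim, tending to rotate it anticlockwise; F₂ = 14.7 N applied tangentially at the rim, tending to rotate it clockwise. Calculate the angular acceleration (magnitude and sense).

α ≈ 1.60 rad/s², clockwise

I = MR² = (13.4)(0.327)² = 1.433 kg·m².
Taking anticlockwise as positive: τ₁ = +(7.70)(0.327) = +2.518 N·m; τ₂ = −(14.7)(0.327) = −4.807 N·m.
Net torque τ = -2.289 N·m.
α = τ/I = -2.289/1.433 = -1.598 rad/s².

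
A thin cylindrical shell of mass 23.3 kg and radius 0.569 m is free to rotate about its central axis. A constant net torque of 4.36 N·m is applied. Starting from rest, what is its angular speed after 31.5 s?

ω ≈ 18.2 rad/s

I = MR² = (23.3)(0.569)² = 7.544 kg·m².
α = τ/I = 4.36/7.544 = 0.5780 rad/s².
ω = ω₀ + αt = 0 + (0.5780)(31.5) = 18.21 rad/s.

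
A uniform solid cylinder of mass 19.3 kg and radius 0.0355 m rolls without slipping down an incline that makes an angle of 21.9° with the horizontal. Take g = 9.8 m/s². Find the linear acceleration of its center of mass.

a ≈ 2.44 m/s²

Translation along the incline: Mg sinθ − f = Ma.
Rotation about the center: fR = Iα with I = ½MR². No-slip gives a = αR, so f = (I/R²)a = (1/2)M a.
Substituting: Mg sinθ = (1 + 0.5000)Ma, so a = g sinθ/(1 + 0.5000) = (9.8) sin 21.9° / 1.500 = 2.437 m/s².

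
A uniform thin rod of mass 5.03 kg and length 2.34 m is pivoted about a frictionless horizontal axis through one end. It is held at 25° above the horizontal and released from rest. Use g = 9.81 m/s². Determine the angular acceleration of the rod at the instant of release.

α ≈ 5.70 rad/s²

About the pivot, I = (1/3)ML² = (1/3)(5.03)(2.34)² = 9.181 kg·m².
The weight acts at the center, a distance L/2 = 1.170 m from the pivot; τ = Mg(L/2) cos 25° = 52.32 N·m.
α = τ/I = 52.32/9.181 = 5.699 rad/s².
(Equivalently α = (3g/(2L)) cos 25° = 5.699 rad/s².)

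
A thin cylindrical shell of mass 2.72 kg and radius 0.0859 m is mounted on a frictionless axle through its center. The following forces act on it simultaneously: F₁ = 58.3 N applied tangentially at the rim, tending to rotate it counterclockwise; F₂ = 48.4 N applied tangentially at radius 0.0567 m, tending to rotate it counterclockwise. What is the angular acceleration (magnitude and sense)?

α ≈ 386 rad/s², counterclockwise

I = MR² = (2.72)(0.0859)² = 0.02007 kg·m².
Taking counterclockwise as positive: τ₁ = +(58.3)(0.0859) = +5.008 N·m; τ₂ = +(48.4)(0.0567) = +2.744 N·m.
Net torque τ = 7.752 N·m.
α = τ/I = 7.752/0.02007 = 386.3 rad/s².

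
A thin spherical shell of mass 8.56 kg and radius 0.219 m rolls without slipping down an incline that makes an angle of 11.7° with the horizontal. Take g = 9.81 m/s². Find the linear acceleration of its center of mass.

a ≈ 1.19 m/s²

Translation along the incline: Mg sinθ − f = Ma.
Rotation about the center: fR = Iα with I = (2/3)MR². No-slip gives a = αR, so f = (I/R²)a = (2/3)M a.
Substituting: Mg sinθ = (1 + 0.6667)Ma, so a = g sinθ/(1 + 0.6667) = (9.81) sin 11.7° / 1.667 = 1.194 m/s².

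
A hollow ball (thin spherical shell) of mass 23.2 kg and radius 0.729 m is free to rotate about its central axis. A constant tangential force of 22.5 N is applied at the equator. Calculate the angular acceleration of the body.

I = (2/3)MR² = (2/3)(23.2)(0.729)² = 8.220 kg·m².
τ = F R = (22.5)(0.729) = 16.40 N·m.
From τ = Iα: α = 16.40/8.220 = 1.996 rad/s².

α ≈ 2.00 rad/s²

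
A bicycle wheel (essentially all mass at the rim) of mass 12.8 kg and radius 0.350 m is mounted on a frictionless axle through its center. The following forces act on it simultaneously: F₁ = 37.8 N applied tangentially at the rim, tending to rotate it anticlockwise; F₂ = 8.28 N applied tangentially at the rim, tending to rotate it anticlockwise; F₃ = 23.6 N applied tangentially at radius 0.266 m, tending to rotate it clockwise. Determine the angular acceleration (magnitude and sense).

I = MR² = (12.8)(0.350)² = 1.568 kg·m².
Taking anticlockwise as positive: τ₁ = +(37.8)(0.350) = +13.23 N·m; τ₂ = +(8.28)(0.350) = +2.898 N·m; τ₃ = −(23.6)(0.266) = −6.278 N·m.
Net torque τ = 9.850 N·m.
α = τ/I = 9.850/1.568 = 6.282 rad/s².

α ≈ 6.28 rad/s², anticlockwise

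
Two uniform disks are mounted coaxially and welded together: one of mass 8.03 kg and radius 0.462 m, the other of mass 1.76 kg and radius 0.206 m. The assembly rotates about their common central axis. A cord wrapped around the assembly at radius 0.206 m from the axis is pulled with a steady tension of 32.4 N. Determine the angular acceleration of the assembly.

α ≈ 7.46 rad/s²

I = ½M₁R₁² + ½M₂R₂² = ½(8.03)(0.462)² + ½(1.76)(0.206)² = 0.8943 kg·m².
τ = F r = (32.4)(0.206) = 6.674 N·m.
α = τ/I = 6.674/0.8943 = 7.463 rad/s².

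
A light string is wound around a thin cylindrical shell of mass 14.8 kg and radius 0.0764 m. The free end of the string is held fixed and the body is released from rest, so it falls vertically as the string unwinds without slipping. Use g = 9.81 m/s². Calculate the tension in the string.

Translation: Mg − T = Ma. Rotation about the center: TR = Iα with I = MR².
With a = αR: T = (I/R²)a = M a, so Mg = (1 + 1.000)Ma.
a = g/(1 + 1.000) = 9.81/2.000 = 4.905 m/s².
T = 1.000·M·a = (1.000)(14.8)(4.905) = 72.59 N.

T ≈ 72.6 N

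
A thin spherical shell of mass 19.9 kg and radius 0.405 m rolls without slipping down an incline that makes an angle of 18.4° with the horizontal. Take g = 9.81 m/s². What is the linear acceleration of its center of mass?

Translation along the incline: Mg sinθ − f = Ma.
Rotation about the center: fR = Iα with I = (2/3)MR². No-slip gives a = αR, so f = (I/R²)a = (2/3)M a.
Substituting: Mg sinθ = (1 + 0.6667)Ma, so a = g sinθ/(1 + 0.6667) = (9.81) sin 18.4° / 1.667 = 1.858 m/s².

a ≈ 1.86 m/s²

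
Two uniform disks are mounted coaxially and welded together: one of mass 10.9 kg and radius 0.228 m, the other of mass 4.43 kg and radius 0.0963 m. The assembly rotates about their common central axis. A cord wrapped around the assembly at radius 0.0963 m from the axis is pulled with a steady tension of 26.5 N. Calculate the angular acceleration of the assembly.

α ≈ 8.40 rad/s²

I = ½M₁R₁² + ½M₂R₂² = ½(10.9)(0.228)² + ½(4.43)(0.0963)² = 0.3039 kg·m².
τ = F r = (26.5)(0.0963) = 2.552 N·m.
α = τ/I = 2.552/0.3039 = 8.399 rad/s².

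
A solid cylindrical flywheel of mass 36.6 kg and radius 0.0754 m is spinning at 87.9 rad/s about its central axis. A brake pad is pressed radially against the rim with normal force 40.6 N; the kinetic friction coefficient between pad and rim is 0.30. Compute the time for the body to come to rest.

I = ½MR² = (1/2)(36.6)(0.0754)² = 0.1040 kg·m².
Friction force f = μN = (0.30)(40.6) = 12.18 N at the rim; torque magnitude τ = fR = 0.9184 N·m, opposing ω.
|α| = τ/I = 0.9184/0.1040 = 8.827 rad/s² (deceleration).
0 = ω₀ − |α|t ⇒ t = ω₀/|α| = 87.9/8.827 = 9.958 s.

t ≈ 9.96 s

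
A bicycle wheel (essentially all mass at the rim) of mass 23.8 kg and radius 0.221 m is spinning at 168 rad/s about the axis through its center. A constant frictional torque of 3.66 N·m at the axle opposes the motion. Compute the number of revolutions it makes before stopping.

≈ 713 revolutions

I = MR² = (23.8)(0.221)² = 1.162 kg·m².
The net torque has magnitude 3.66 N·m, opposing ω.
|α| = τ/I = 3.660/1.162 = 3.149 rad/s² (deceleration).
ω² = ω₀² − 2|α|θ with ω = 0 ⇒ θ = ω₀²/(2|α|) = 4482 rad = 713.3 rev.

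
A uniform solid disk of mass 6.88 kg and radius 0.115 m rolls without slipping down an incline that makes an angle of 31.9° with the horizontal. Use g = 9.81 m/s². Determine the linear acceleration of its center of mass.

a ≈ 3.46 m/s²

Translation along the incline: Mg sinθ − f = Ma.
Rotation about the center: fR = Iα with I = ½MR². No-slip gives a = αR, so f = (I/R²)a = (1/2)M a.
Substituting: Mg sinθ = (1 + 0.5000)Ma, so a = g sinθ/(1 + 0.5000) = (9.81) sin 31.9° / 1.500 = 3.456 m/s².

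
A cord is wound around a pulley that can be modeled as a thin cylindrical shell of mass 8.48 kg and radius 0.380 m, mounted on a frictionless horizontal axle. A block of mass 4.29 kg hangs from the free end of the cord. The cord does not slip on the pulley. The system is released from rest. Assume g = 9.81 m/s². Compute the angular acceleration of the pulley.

α ≈ 8.67 rad/s²

I = MR² = (8.48)(0.380)² = 1.225 kg·m².
Block: mg − T = ma. Pulley: TR = Iα. No-slip: a = αR, so T = (I/R²)a = 8.480·a.
Then mg = (m + 8.480)a, so a = (4.29)(9.81)/(4.29 + 8.480) = 3.296 m/s².
α = a/R = 3.296/0.380 = 8.673 rad/s².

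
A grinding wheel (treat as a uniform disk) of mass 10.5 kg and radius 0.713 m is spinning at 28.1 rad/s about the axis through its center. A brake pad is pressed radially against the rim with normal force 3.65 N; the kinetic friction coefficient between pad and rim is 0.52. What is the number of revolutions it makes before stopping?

≈ 124 revolutions

I = ½MR² = (1/2)(10.5)(0.713)² = 2.669 kg·m².
Friction force f = μN = (0.52)(3.65) = 1.898 N at the rim; torque magnitude τ = fR = 1.353 N·m, opposing ω.
|α| = τ/I = 1.353/2.669 = 0.5070 rad/s² (deceleration).
ω² = ω₀² − 2|α|θ with ω = 0 ⇒ θ = ω₀²/(2|α|) = 778.6 rad = 123.9 rev.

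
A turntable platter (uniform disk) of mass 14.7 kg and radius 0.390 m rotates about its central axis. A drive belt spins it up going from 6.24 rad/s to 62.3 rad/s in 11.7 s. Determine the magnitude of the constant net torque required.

τ ≈ 5.36 N·m

I = ½MR² = (1/2)(14.7)(0.390)² = 1.118 kg·m².
α = Δω/Δt = (62.3 − 6.24)/11.7 = 4.791 rad/s².
τ = Iα = (1.118)(4.791) = 5.357 N·m.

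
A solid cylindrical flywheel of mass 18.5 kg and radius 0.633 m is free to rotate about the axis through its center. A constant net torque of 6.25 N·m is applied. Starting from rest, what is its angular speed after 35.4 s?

ω ≈ 59.7 rad/s

I = ½MR² = (1/2)(18.5)(0.633)² = 3.706 kg·m².
α = τ/I = 6.25/3.706 = 1.686 rad/s².
ω = ω₀ + αt = 0 + (1.686)(35.4) = 59.69 rad/s.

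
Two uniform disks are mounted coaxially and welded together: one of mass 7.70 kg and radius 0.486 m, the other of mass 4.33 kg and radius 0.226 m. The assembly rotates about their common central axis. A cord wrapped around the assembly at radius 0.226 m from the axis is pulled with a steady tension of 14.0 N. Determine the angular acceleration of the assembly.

α ≈ 3.10 rad/s²

I = ½M₁R₁² + ½M₂R₂² = ½(7.70)(0.486)² + ½(4.33)(0.226)² = 1.020 kg·m².
τ = F r = (14.0)(0.226) = 3.164 N·m.
α = τ/I = 3.164/1.020 = 3.102 rad/s².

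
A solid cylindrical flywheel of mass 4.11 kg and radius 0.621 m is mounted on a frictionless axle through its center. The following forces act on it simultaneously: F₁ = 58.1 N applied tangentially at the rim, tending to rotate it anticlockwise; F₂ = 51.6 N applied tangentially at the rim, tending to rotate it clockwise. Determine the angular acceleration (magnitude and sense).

I = ½MR² = (1/2)(4.11)(0.621)² = 0.7925 kg·m².
Taking anticlockwise as positive: τ₁ = +(58.1)(0.621) = +36.08 N·m; τ₂ = −(51.6)(0.621) = −32.04 N·m.
Net torque τ = 4.037 N·m.
α = τ/I = 4.037/0.7925 = 5.093 rad/s².

α ≈ 5.09 rad/s², anticlockwise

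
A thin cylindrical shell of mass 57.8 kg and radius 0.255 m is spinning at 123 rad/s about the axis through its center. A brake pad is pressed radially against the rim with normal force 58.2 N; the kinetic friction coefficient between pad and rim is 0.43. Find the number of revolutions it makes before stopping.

I = MR² = (57.8)(0.255)² = 3.758 kg·m².
Friction force f = μN = (0.43)(58.2) = 25.03 N at the rim; torque magnitude τ = fR = 6.382 N·m, opposing ω.
|α| = τ/I = 6.382/3.758 = 1.698 rad/s² (deceleration).
ω² = ω₀² − 2|α|θ with ω = 0 ⇒ θ = ω₀²/(2|α|) = 4455 rad = 709.1 rev.

≈ 709 revolutions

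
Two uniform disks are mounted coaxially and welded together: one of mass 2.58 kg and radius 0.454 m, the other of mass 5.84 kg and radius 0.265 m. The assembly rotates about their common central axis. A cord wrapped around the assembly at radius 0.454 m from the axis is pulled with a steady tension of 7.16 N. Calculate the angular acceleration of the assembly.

I = ½M₁R₁² + ½M₂R₂² = ½(2.58)(0.454)² + ½(5.84)(0.265)² = 0.4709 kg·m².
τ = F r = (7.16)(0.454) = 3.251 N·m.
α = τ/I = 3.251/0.4709 = 6.902 rad/s².

α ≈ 6.90 rad/s²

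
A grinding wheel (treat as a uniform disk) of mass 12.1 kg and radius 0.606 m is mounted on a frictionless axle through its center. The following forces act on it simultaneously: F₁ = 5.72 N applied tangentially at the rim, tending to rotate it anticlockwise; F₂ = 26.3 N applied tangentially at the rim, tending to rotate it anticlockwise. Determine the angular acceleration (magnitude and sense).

α ≈ 8.73 rad/s², anticlockwise

I = ½MR² = (1/2)(12.1)(0.606)² = 2.222 kg·m².
Taking anticlockwise as positive: τ₁ = +(5.72)(0.606) = +3.466 N·m; τ₂ = +(26.3)(0.606) = +15.94 N·m.
Net torque τ = 19.40 N·m.
α = τ/I = 19.40/2.222 = 8.734 rad/s².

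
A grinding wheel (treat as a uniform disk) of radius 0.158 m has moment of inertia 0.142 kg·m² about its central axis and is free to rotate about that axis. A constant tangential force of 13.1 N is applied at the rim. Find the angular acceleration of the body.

τ = F R = (13.1)(0.158) = 2.070 N·m.
Newton's second law for rotation, τ = Iα, gives α = τ/I = 2.070/0.1420 = 14.58 rad/s².

α ≈ 14.6 rad/s²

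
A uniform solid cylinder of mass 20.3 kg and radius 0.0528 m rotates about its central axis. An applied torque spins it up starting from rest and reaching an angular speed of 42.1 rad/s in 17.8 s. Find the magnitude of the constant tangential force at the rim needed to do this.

F ≈ 1.27 N

I = ½MR² = (1/2)(20.3)(0.0528)² = 0.02830 kg·m².
α = Δω/Δt = (42.1 − 0)/17.8 = 2.365 rad/s².
The required torque is τ = Iα = (0.02830)(2.365) = 0.06693 N·m.
A tangential force at the rim gives τ = FR, so F = τ/R = 0.06693/0.0528 = 1.268 N.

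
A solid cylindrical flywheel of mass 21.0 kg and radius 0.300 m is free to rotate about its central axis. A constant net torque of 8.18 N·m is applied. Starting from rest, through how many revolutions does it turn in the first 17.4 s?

I = ½MR² = (1/2)(21.0)(0.300)² = 0.9450 kg·m².
α = τ/I = 8.18/0.9450 = 8.656 rad/s².
θ = ½αt² = ½(8.656)(17.4)² = 1310 rad.
Revolutions = θ/(2π) = 208.5.

≈ 209 revolutions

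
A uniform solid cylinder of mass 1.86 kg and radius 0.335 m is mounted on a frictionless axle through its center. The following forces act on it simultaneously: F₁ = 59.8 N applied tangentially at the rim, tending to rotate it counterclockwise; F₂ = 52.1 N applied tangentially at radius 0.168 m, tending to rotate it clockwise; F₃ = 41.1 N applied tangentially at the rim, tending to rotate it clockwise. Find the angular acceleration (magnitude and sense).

I = ½MR² = (1/2)(1.86)(0.335)² = 0.1044 kg·m².
Taking counterclockwise as positive: τ₁ = +(59.8)(0.335) = +20.03 N·m; τ₂ = −(52.1)(0.168) = −8.753 N·m; τ₃ = −(41.1)(0.335) = −13.77 N·m.
Net torque τ = -2.488 N·m.
α = τ/I = -2.488/0.1044 = -23.84 rad/s².

α ≈ 23.8 rad/s², clockwise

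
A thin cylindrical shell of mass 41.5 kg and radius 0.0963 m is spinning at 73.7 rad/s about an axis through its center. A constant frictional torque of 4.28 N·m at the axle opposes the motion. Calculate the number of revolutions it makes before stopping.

≈ 38.9 revolutions

I = MR² = (41.5)(0.0963)² = 0.3849 kg·m².
The net torque has magnitude 4.28 N·m, opposing ω.
|α| = τ/I = 4.280/0.3849 = 11.12 rad/s² (deceleration).
ω² = ω₀² − 2|α|θ with ω = 0 ⇒ θ = ω₀²/(2|α|) = 244.2 rad = 38.87 rev.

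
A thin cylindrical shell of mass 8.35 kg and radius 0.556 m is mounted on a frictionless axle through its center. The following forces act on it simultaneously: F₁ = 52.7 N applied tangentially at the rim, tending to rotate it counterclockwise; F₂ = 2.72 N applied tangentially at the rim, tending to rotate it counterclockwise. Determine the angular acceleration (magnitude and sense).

I = MR² = (8.35)(0.556)² = 2.581 kg·m².
Taking counterclockwise as positive: τ₁ = +(52.7)(0.556) = +29.30 N·m; τ₂ = +(2.72)(0.556) = +1.512 N·m.
Net torque τ = 30.81 N·m.
α = τ/I = 30.81/2.581 = 11.94 rad/s².

α ≈ 11.9 rad/s², counterclockwise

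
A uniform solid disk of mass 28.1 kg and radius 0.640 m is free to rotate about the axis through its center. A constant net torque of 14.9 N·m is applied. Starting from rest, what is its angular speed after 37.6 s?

I = ½MR² = (1/2)(28.1)(0.640)² = 5.755 kg·m².
α = τ/I = 14.9/5.755 = 2.589 rad/s².
ω = ω₀ + αt = 0 + (2.589)(37.6) = 97.35 rad/s.

ω ≈ 97.4 rad/s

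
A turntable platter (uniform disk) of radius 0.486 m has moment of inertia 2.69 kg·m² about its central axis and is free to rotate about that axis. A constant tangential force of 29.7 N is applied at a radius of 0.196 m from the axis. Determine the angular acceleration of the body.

τ = F·r = (29.7)(0.196) = 5.821 N·m.
Newton's second law for rotation, τ = Iα, gives α = τ/I = 5.821/2.690 = 2.164 rad/s².

α ≈ 2.16 rad/s²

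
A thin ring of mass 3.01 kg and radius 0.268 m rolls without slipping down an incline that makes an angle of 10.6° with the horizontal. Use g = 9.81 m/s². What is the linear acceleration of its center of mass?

Translation along the incline: Mg sinθ − f = Ma.
Rotation about the center: fR = Iα with I = MR². No-slip gives a = αR, so f = (I/R²)a = M a.
Substituting: Mg sinθ = (1 + 1.000)Ma, so a = g sinθ/(1 + 1.000) = (9.81) sin 10.6° / 2.000 = 0.9023 m/s².

a ≈ 0.902 m/s²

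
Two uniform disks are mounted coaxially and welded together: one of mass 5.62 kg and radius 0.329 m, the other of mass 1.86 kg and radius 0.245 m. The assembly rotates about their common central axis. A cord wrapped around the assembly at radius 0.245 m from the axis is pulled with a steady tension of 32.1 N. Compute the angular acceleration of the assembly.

α ≈ 21.8 rad/s²

I = ½M₁R₁² + ½M₂R₂² = ½(5.62)(0.329)² + ½(1.86)(0.245)² = 0.3600 kg·m².
τ = F r = (32.1)(0.245) = 7.865 N·m.
α = τ/I = 7.865/0.3600 = 21.85 rad/s².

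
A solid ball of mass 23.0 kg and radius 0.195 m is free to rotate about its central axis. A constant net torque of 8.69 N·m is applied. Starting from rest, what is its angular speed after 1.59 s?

ω ≈ 39.5 rad/s

I = (2/5)MR² = (2/5)(23.0)(0.195)² = 0.3498 kg·m².
α = τ/I = 8.69/0.3498 = 24.84 rad/s².
ω = ω₀ + αt = 0 + (24.84)(1.59) = 39.50 rad/s.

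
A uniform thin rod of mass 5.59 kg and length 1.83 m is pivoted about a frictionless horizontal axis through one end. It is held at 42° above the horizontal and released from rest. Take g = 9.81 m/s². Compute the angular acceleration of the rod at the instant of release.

α ≈ 5.98 rad/s²

About the pivot, I = (1/3)ML² = (1/3)(5.59)(1.83)² = 6.240 kg·m².
The weight acts at the center, a distance L/2 = 0.9150 m from the pivot; τ = Mg(L/2) cos 42° = 37.29 N·m.
α = τ/I = 37.29/6.240 = 5.976 rad/s².
(Equivalently α = (3g/(2L)) cos 42° = 5.976 rad/s².)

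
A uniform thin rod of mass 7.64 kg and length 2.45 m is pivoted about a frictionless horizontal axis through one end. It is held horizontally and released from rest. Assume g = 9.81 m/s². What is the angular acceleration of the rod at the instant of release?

About the pivot, I = (1/3)ML² = (1/3)(7.64)(2.45)² = 15.29 kg·m².
The weight acts at the center, a distance L/2 = 1.225 m from the pivot; τ = Mg(L/2) = 91.81 N·m.
α = τ/I = 91.81/15.29 = 6.006 rad/s².

α ≈ 6.01 rad/s²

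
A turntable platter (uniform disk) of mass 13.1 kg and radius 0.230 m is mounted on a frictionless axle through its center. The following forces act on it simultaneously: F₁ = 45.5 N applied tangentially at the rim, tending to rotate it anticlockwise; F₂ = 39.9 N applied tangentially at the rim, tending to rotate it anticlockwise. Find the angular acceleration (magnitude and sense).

I = ½MR² = (1/2)(13.1)(0.230)² = 0.3465 kg·m².
Taking anticlockwise as positive: τ₁ = +(45.5)(0.230) = +10.46 N·m; τ₂ = +(39.9)(0.230) = +9.177 N·m.
Net torque τ = 19.64 N·m.
α = τ/I = 19.64/0.3465 = 56.69 rad/s².

α ≈ 56.7 rad/s², anticlockwise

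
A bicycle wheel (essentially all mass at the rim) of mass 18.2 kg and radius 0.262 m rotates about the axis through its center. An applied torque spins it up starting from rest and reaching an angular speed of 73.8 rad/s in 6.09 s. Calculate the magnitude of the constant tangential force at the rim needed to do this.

F ≈ 57.8 N

I = MR² = (18.2)(0.262)² = 1.249 kg·m².
α = Δω/Δt = (73.8 − 0)/6.09 = 12.12 rad/s².
The required torque is τ = Iα = (1.249)(12.12) = 15.14 N·m.
A tangential force at the rim gives τ = FR, so F = τ/R = 15.14/0.262 = 57.78 N.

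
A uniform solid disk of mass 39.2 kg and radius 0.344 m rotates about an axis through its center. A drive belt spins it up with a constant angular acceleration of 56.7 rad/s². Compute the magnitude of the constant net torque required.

I = ½MR² = (1/2)(39.2)(0.344)² = 2.319 kg·m².
τ = Iα = (2.319)(56.70) = 131.5 N·m.

τ ≈ 132 N·m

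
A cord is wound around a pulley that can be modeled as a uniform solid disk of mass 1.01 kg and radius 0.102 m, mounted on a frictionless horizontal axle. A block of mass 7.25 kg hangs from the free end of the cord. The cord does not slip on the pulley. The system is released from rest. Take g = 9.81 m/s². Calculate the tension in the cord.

I = ½MR² = (1/2)(1.01)(0.102)² = 0.005254 kg·m².
Block: mg − T = ma. Pulley: TR = Iα. No-slip: a = αR, so T = (I/R²)a = 0.5050·a.
Then mg = (m + 0.5050)a, so a = (7.25)(9.81)/(7.25 + 0.5050) = 9.171 m/s².
T = 0.5050·a = 4.631 N.

T ≈ 4.63 N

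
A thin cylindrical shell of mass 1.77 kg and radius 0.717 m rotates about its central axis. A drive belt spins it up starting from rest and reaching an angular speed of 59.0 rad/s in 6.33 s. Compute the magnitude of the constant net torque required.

τ ≈ 8.48 N·m

I = MR² = (1.77)(0.717)² = 0.9099 kg·m².
α = Δω/Δt = (59.0 − 0)/6.33 = 9.321 rad/s².
τ = Iα = (0.9099)(9.321) = 8.481 N·m.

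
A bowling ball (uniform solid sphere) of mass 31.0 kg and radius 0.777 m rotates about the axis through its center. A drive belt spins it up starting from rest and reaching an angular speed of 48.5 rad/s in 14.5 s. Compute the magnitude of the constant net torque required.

τ ≈ 25.0 N·m

I = (2/5)MR² = (2/5)(31.0)(0.777)² = 7.486 kg·m².
α = Δω/Δt = (48.5 − 0)/14.5 = 3.345 rad/s².
τ = Iα = (7.486)(3.345) = 25.04 N·m.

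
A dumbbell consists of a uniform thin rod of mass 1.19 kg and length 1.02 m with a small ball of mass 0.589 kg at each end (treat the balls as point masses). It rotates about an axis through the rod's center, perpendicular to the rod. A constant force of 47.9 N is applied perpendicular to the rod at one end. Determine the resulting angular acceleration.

I_rod = (1/12)ML² = (1/12)(1.19)(1.02)² = 0.1032 kg·m².
I_balls = 2·m·(L/2)² = 2(0.589)(0.5100)² = 0.3064 kg·m².
Total I = 0.4096 kg·m².
τ = F·(L/2) = (47.9)(0.510) = 24.43 N·m.
α = τ/I = 24.43/0.4096 = 59.65 rad/s².

α ≈ 59.6 rad/s²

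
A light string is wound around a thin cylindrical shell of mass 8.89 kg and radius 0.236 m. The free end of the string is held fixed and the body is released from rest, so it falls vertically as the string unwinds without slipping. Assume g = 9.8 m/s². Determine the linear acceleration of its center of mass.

Translation: Mg − T = Ma. Rotation about the center: TR = Iα with I = MR².
With a = αR: T = (I/R²)a = M a, so Mg = (1 + 1.000)Ma.
a = g/(1 + 1.000) = 9.8/2.000 = 4.900 m/s².

a ≈ 4.90 m/s²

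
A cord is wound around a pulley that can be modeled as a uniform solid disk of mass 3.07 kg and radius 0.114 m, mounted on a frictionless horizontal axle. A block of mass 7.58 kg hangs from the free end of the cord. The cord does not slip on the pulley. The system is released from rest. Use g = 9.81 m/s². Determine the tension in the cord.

I = ½MR² = (1/2)(3.07)(0.114)² = 0.01995 kg·m².
Block: mg − T = ma. Pulley: TR = Iα. No-slip: a = αR, so T = (I/R²)a = 1.535·a.
Then mg = (m + 1.535)a, so a = (7.58)(9.81)/(7.58 + 1.535) = 8.158 m/s².
T = 1.535·a = 12.52 N.

T ≈ 12.5 N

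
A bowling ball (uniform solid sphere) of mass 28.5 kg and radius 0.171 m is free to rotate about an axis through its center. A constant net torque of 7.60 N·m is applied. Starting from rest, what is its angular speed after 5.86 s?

ω ≈ 134 rad/s

I = (2/5)MR² = (2/5)(28.5)(0.171)² = 0.3333 kg·m².
α = τ/I = 7.60/0.3333 = 22.80 rad/s².
ω = ω₀ + αt = 0 + (22.80)(5.86) = 133.6 rad/s.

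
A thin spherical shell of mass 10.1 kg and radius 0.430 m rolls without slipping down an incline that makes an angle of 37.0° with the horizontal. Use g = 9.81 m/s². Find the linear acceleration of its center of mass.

a ≈ 3.54 m/s²

Translation along the incline: Mg sinθ − f = Ma.
Rotation about the center: fR = Iα with I = (2/3)MR². No-slip gives a = αR, so f = (I/R²)a = (2/3)M a.
Substituting: Mg sinθ = (1 + 0.6667)Ma, so a = g sinθ/(1 + 0.6667) = (9.81) sin 37.0° / 1.667 = 3.542 m/s².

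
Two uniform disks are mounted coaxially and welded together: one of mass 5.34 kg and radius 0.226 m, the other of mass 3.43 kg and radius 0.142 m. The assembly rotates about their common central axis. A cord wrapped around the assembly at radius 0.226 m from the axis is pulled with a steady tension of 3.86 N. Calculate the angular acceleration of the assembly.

α ≈ 5.10 rad/s²

I = ½M₁R₁² + ½M₂R₂² = ½(5.34)(0.226)² + ½(3.43)(0.142)² = 0.1710 kg·m².
τ = F r = (3.86)(0.226) = 0.8724 N·m.
α = τ/I = 0.8724/0.1710 = 5.103 rad/s².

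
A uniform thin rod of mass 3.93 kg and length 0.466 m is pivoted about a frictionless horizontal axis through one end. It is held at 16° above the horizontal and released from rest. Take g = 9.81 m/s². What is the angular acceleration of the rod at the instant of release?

α ≈ 30.4 rad/s²

About the pivot, I = (1/3)ML² = (1/3)(3.93)(0.466)² = 0.2845 kg·m².
The weight acts at the center, a distance L/2 = 0.2330 m from the pivot; τ = Mg(L/2) cos 16° = 8.635 N·m.
α = τ/I = 8.635/0.2845 = 30.35 rad/s².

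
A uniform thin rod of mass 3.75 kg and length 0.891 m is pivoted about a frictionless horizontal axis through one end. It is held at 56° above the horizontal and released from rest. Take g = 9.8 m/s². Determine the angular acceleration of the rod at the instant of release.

About the pivot, I = (1/3)ML² = (1/3)(3.75)(0.891)² = 0.9924 kg·m².
The weight acts at the center, a distance L/2 = 0.4455 m from the pivot; τ = Mg(L/2) cos 56° = 9.155 N·m.
α = τ/I = 9.155/0.9924 = 9.226 rad/s².
(Equivalently α = (3g/(2L)) cos 56° = 9.226 rad/s².)

α ≈ 9.23 rad/s²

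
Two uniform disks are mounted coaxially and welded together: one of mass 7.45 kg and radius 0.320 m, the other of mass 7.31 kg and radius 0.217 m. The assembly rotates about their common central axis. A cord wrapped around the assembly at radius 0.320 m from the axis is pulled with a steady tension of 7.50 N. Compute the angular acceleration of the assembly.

I = ½M₁R₁² + ½M₂R₂² = ½(7.45)(0.320)² + ½(7.31)(0.217)² = 0.5536 kg·m².
τ = F r = (7.50)(0.320) = 2.400 N·m.
α = τ/I = 2.400/0.5536 = 4.336 rad/s².

α ≈ 4.34 rad/s²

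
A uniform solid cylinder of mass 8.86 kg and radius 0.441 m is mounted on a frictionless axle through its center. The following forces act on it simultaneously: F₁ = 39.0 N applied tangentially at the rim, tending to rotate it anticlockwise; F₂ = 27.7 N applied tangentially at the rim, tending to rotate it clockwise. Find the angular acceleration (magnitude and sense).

I = ½MR² = (1/2)(8.86)(0.441)² = 0.8616 kg·m².
Taking anticlockwise as positive: τ₁ = +(39.0)(0.441) = +17.20 N·m; τ₂ = −(27.7)(0.441) = −12.22 N·m.
Net torque τ = 4.983 N·m.
α = τ/I = 4.983/0.8616 = 5.784 rad/s².

α ≈ 5.78 rad/s², anticlockwise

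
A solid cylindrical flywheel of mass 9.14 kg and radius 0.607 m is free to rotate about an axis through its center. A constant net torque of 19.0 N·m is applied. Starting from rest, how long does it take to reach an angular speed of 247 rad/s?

t ≈ 21.9 s

I = ½MR² = (1/2)(9.14)(0.607)² = 1.684 kg·m².
α = τ/I = 19.0/1.684 = 11.28 rad/s².
ω = αt ⇒ t = ω/α = 247/11.28 = 21.89 s.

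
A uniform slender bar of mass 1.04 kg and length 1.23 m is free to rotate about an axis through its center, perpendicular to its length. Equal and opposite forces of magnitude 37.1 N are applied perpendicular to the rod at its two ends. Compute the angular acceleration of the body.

I = (1/12)ML² = (1/12)(1.04)(1.23)² = 0.1311 kg·m².
The couple gives τ = F·(L/2) + F·(L/2) = F L = (37.1)(1.23) = 45.63 N·m.
From τ = Iα: α = 45.63/0.1311 = 348.0 rad/s².

α ≈ 348 rad/s²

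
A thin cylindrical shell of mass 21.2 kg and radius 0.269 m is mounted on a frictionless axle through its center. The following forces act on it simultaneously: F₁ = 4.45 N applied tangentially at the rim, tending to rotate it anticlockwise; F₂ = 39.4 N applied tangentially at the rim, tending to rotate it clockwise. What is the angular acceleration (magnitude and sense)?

α ≈ 6.13 rad/s², clockwise

I = MR² = (21.2)(0.269)² = 1.534 kg·m².
Taking anticlockwise as positive: τ₁ = +(4.45)(0.269) = +1.197 N·m; τ₂ = −(39.4)(0.269) = −10.60 N·m.
Net torque τ = -9.402 N·m.
α = τ/I = -9.402/1.534 = -6.129 rad/s².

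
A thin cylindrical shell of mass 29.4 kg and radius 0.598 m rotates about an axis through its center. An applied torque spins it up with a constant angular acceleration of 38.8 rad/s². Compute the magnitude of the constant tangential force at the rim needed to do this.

F ≈ 682 N

I = MR² = (29.4)(0.598)² = 10.51 kg·m².
The required torque is τ = Iα = (10.51)(38.80) = 407.9 N·m.
A tangential force at the rim gives τ = FR, so F = τ/R = 407.9/0.598 = 682.2 N.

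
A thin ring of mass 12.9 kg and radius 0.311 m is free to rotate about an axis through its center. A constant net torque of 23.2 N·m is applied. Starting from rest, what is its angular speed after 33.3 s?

I = MR² = (12.9)(0.311)² = 1.248 kg·m².
α = τ/I = 23.2/1.248 = 18.59 rad/s².
ω = ω₀ + αt = 0 + (18.59)(33.3) = 619.2 rad/s.

ω ≈ 619 rad/s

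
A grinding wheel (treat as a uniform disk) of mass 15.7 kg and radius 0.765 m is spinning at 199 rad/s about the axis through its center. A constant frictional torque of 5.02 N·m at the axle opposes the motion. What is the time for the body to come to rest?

I = ½MR² = (1/2)(15.7)(0.765)² = 4.594 kg·m².
The net torque has magnitude 5.02 N·m, opposing ω.
|α| = τ/I = 5.020/4.594 = 1.093 rad/s² (deceleration).
0 = ω₀ − |α|t ⇒ t = ω₀/|α| = 199/1.093 = 182.1 s.

t ≈ 182 s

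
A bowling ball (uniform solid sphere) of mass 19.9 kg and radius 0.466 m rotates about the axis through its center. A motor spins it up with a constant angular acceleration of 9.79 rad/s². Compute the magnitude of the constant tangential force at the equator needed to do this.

F ≈ 36.3 N

I = (2/5)MR² = (2/5)(19.9)(0.466)² = 1.729 kg·m².
The required torque is τ = Iα = (1.729)(9.790) = 16.92 N·m.
A tangential force at the equator gives τ = FR, so F = τ/R = 16.92/0.466 = 36.31 N.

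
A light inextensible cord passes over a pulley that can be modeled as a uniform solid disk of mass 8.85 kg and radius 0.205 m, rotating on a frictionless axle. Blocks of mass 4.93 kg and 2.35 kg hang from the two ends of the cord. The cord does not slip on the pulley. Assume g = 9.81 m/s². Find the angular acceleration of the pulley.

α ≈ 10.5 rad/s²

I = ½MR² = (1/2)(8.85)(0.205)² = 0.1860 kg·m².
Heavier block: m₁g − T₁ = m₁a. Lighter block: T₂ − m₂g = m₂a.
Pulley: (T₁ − T₂)R = Iα = I(a/R), so T₁ − T₂ = (I/R²)a = (1/2)M_p a = 4.425·a.
Adding the three: (m₁ − m₂)g = (m₁ + m₂ + 4.425)a, so a = (4.93 − 2.35)(9.81)/(4.93 + 2.35 + 4.425) = 2.162 m/s².
α = a/R = 2.162/0.205 = 10.55 rad/s².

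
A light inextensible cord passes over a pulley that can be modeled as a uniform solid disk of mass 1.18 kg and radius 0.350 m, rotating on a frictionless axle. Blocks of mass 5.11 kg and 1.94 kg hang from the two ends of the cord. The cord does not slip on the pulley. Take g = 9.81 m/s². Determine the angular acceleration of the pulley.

I = ½MR² = (1/2)(1.18)(0.350)² = 0.07227 kg·m².
Heavier block: m₁g − T₁ = m₁a. Lighter block: T₂ − m₂g = m₂a.
Pulley: (T₁ − T₂)R = Iα = I(a/R), so T₁ − T₂ = (I/R²)a = (1/2)M_p a = 0.5900·a.
Adding the three: (m₁ − m₂)g = (m₁ + m₂ + 0.5900)a, so a = (5.11 − 1.94)(9.81)/(5.11 + 1.94 + 0.5900) = 4.070 m/s².
α = a/R = 4.070/0.350 = 11.63 rad/s².

α ≈ 11.6 rad/s²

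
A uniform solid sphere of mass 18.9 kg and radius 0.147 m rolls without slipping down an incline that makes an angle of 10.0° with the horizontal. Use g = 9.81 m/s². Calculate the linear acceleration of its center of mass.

a ≈ 1.22 m/s²

Translation along the incline: Mg sinθ − f = Ma.
Rotation about the center: fR = Iα with I = (2/5)MR². No-slip gives a = αR, so f = (I/R²)a = (2/5)M a.
Substituting: Mg sinθ = (1 + 0.4000)Ma, so a = g sinθ/(1 + 0.4000) = (9.81) sin 10.0° / 1.400 = 1.217 m/s².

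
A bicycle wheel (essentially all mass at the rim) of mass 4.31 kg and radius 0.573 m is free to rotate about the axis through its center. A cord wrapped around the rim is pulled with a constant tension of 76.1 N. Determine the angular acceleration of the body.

I = MR² = (4.31)(0.573)² = 1.415 kg·m².
τ = F R = (76.1)(0.573) = 43.61 N·m.
From τ = Iα: α = 43.61/1.415 = 30.81 rad/s².

α ≈ 30.8 rad/s²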